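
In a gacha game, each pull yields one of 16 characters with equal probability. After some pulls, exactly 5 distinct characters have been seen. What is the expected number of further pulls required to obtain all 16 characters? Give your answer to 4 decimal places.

With k distinct characters already seen, the next new one takes an expected 16/(16-k) pulls.
Sum over k = 5,...,15: E = 16/11 + 16/10 + 16/9 + ... + 16/2 + 16/1 = 48.31804.

48.3180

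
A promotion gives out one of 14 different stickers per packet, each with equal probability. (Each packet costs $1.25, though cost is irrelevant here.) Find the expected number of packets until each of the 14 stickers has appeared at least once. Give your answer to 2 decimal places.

45.52

The wait to go from k to k+1 distinct stickers is geometric with mean 14/(14-k).
E[T] = 14/14 + 14/13 + 14/12 + ... + 14/2 + 14/1 = 14·H_{14}.
H_{14} = 3.252, so E[T] = 45.522.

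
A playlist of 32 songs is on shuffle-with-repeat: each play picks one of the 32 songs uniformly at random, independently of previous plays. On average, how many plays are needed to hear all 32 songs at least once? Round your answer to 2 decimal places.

129.87

After k distinct songs have appeared, the next play gives a new one with probability (32-k)/32, so the expected wait for the (k+1)-th is 32/(32-k).
E[T] = 32/32 + 32/31 + 32/30 + ... + 32/2 + 32/1 = 32·H_{32}.
H_{32} = 4.058, so E[T] = 129.872.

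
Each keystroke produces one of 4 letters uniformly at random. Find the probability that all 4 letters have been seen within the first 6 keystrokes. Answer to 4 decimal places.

By inclusion–exclusion over which letters are missing,
P(all seen) = Σ_{j=0}^{4} (-1)^j C(4,j)((4-j)/4)^6
= 1.00000 - 0.71191 + 0.09375 - 0.00098 + 0.00000
= 0.38086.

0.3809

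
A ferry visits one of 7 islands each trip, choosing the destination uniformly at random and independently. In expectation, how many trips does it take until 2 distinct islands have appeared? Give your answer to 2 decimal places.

With k distinct islands already seen, the next new one arrives after an expected 7/(7-k) trips.
Sum over k = 0,...,1: E = 7/7 + 7/6 = 2.167.

2.17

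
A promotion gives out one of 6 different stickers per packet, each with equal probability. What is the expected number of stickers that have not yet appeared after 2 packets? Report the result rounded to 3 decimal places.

For each sticker, P(unseen after 2) = (5/6)^2 = 0.6944.
By linearity of expectation, E[unseen] = 6·(5/6)^2 = 4.1667.

4.167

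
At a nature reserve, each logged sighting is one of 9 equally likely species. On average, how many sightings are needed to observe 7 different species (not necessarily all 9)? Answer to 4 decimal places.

11.9607

Going from k to k+1 distinct takes a geometric number of sightings with mean 9/(9-k).
Sum over k = 0,...,6: E = 9/9 + 9/8 + 9/7 + ... + 9/4 + 9/3 = 11.96071.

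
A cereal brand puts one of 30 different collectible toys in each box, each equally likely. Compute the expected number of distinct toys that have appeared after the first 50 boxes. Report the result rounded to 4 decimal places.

24.4925

For each toy, P(seen in 50 boxes) = 1 - (29/30)^50 = 0.81642.
By linearity of expectation, E[distinct seen] = 30·(1 - (29/30)^50) = 24.49245.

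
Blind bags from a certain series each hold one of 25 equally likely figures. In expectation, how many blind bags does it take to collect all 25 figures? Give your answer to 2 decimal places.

The wait to go from k to k+1 distinct figures is geometric with mean 25/(25-k).
E[T] = 25/25 + 25/24 + 25/23 + ... + 25/2 + 25/1 = 25·H_{25}.
H_{25} = 3.816, so E[T] = 95.399.

95.40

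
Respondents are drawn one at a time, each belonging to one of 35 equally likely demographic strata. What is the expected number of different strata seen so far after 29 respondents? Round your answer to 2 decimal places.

19.90

For each stratum, P(seen in 29 respondents) = 1 - (34/35)^29 = 0.569.
By linearity of expectation, E[distinct seen] = 35·(1 - (34/35)^29) = 19.900.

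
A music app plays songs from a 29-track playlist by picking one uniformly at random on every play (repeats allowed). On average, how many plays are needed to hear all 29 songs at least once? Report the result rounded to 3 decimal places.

114.888

The wait to go from k to k+1 distinct songs is geometric with mean 29/(29-k).
E[T] = 29/29 + 29/28 + 29/27 + ... + 29/2 + 29/1 = 29·H_{29}.
H_{29} = 3.9617, so E[T] = 114.8880.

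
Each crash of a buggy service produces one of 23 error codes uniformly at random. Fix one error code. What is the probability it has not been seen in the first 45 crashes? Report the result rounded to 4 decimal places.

Each crash misses the fixed error code with probability (23-1)/23 = 22/23, independently.
P(still missing after 45) = (22/23)^45 = 0.13529.

0.1353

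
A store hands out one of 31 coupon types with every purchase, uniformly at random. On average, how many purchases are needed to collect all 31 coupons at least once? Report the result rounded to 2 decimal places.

124.84

Split into phases: going from k distinct to k+1 distinct takes on average 31/(31-k) purchases.
E[T] = 31/31 + 31/30 + 31/29 + ... + 31/2 + 31/1 = 31·H_{31}.
H_{31} = 4.027, so E[T] = 124.845.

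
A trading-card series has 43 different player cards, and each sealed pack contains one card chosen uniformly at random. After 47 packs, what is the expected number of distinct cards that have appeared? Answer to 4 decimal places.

28.7712

For each card, P(seen in 47 packs) = 1 - (42/43)^47 = 0.66910.
By linearity of expectation, E[distinct seen] = 43·(1 - (42/43)^47) = 28.77122.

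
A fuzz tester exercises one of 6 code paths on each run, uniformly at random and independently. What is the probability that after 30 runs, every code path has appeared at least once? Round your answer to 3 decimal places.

0.975

By inclusion–exclusion over which code paths are missing,
P(all seen) = Σ_{j=0}^{6} (-1)^j C(6,j)((6-j)/6)^30
= 1.0000 - 0.0253 + 0.0001 - 0.0000 + 0.0000 - 0.0000 + 0.0000
= 0.9748.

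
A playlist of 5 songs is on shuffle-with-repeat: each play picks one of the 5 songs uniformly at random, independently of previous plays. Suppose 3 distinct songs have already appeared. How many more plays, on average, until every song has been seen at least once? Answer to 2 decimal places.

With k distinct songs already seen, the next new one takes an expected 5/(5-k) plays.
Sum over k = 3,...,4: E = 5/2 + 5/1 = 7.500.

7.50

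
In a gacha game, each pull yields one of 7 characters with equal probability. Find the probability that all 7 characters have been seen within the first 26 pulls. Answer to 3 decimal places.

Let A_i be the event that character i is missing after 26 pulls. By inclusion–exclusion on the A_i,
P(all seen) = Σ_{j=0}^{7} (-1)^j C(7,j)((7-j)/7)^26
= 1.0000 - 0.1272 + 0.0033 - 0.0000 + 0.0000 - 0.0000 + 0.0000 - 0.0000
= 0.8761.

0.876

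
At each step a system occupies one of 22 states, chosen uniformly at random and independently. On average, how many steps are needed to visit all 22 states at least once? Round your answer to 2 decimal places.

The wait to go from k to k+1 distinct states is geometric with mean 22/(22-k).
E[T] = 22/22 + 22/21 + 22/20 + ... + 22/2 + 22/1 = 22·H_{22}.
H_{22} = 3.691, so E[T] = 81.198.

81.20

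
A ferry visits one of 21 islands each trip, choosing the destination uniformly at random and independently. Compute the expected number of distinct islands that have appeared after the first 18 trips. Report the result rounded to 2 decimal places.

12.27

For each island, P(seen in 18 trips) = 1 - (20/21)^18 = 0.584.
By linearity of expectation, E[distinct seen] = 21·(1 - (20/21)^18) = 12.274.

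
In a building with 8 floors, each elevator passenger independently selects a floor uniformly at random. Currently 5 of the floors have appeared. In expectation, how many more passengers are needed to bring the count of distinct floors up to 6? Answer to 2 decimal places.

2.67

The wait to go from k to k+1 distinct floors is geometric with mean 8/(8-k).
Only the k = 5 term is needed: E = 8/3 = 2.667.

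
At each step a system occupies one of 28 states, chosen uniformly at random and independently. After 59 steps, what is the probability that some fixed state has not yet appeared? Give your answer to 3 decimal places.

0.117

On each step the fixed state fails to appear with probability 27/28.
P(still missing after 59) = (27/28)^59 = 0.1170.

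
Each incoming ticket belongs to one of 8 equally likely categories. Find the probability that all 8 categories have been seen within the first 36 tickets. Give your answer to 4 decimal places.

By inclusion–exclusion over which categories are missing,
P(all seen) = Σ_{j=0}^{8} (-1)^j C(8,j)((8-j)/8)^36
= 1.00000 - 0.06537 + 0.00089 - 0.00000 + 0.00000 - 0.00000 + 0.00000 - 0.00000 + 0.00000
= 0.93552.

0.9355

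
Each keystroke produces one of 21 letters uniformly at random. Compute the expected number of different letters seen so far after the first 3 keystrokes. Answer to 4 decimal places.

2.8594

For each letter, P(seen in 3 keystrokes) = 1 - (20/21)^3 = 0.13616.
By linearity of expectation, E[distinct seen] = 21·(1 - (20/21)^3) = 2.85941.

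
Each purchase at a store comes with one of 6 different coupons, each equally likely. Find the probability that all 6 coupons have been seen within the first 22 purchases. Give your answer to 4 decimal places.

0.8933

Let A_i be the event that coupon i is missing after 22 purchases. By inclusion–exclusion on the A_i,
P(all seen) = Σ_{j=0}^{6} (-1)^j C(6,j)((6-j)/6)^22
= 1.00000 - 0.10868 + 0.00200 - 0.00000 + 0.00000 - 0.00000 + 0.00000
= 0.89332.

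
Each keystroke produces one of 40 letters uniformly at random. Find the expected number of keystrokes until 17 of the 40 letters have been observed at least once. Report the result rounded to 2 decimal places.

21.77

With k distinct letters already seen, the next new one arrives after an expected 40/(40-k) keystrokes.
Sum over k = 0,...,16: E = 40/40 + 40/39 + 40/38 + ... + 40/25 + 40/24 = 21.770.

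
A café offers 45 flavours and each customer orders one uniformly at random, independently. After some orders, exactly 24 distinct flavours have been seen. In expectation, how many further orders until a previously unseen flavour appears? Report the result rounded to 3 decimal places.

2.143

The number of orders until the next new flavour is geometric with success probability 21/45, so its mean is 45/21.
E = 45/21 = 2.1429.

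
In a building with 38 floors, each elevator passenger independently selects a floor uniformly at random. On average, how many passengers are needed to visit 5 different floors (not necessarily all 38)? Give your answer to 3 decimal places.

5.286

With k distinct floors already seen, the next new one arrives after an expected 38/(38-k) passengers.
Sum over k = 0,...,4: E = 38/38 + 38/37 + 38/36 + 38/35 + 38/34 = 5.2859.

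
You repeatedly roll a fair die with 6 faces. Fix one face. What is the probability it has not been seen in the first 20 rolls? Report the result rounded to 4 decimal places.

0.0261

Each roll misses the fixed face with probability (6-1)/6 = 5/6, independently.
P(still missing after 20) = (5/6)^20 = 0.02608.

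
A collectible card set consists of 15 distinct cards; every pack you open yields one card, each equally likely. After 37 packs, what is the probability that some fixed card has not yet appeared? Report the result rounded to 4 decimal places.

On each pack the fixed card fails to appear with probability 14/15.
P(still missing after 37) = (14/15)^37 = 0.07787.

0.0779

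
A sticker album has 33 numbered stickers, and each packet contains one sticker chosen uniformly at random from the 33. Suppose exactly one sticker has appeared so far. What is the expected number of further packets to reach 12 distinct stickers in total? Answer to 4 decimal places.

13.6335

The wait to go from k to k+1 distinct stickers is geometric with mean 33/(33-k).
Sum over k = 1,...,11: E = 33/32 + 33/31 + 33/30 + ... + 33/23 + 33/22 = 13.63350.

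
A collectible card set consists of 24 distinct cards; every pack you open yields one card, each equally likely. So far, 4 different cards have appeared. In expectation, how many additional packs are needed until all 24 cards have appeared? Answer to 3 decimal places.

86.346

With k distinct cards already seen, the next new one takes an expected 24/(24-k) packs.
Sum over k = 4,...,23: E = 24/20 + 24/19 + 24/18 + ... + 24/2 + 24/1 = 86.3458.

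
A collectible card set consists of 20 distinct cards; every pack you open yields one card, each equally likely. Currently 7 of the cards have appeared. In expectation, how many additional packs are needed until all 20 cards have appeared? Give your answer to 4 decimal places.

63.6027

The wait to go from k to k+1 distinct cards is geometric with mean 20/(20-k).
Sum over k = 7,...,19: E = 20/13 + 20/12 + 20/11 + ... + 20/2 + 20/1 = 63.60268.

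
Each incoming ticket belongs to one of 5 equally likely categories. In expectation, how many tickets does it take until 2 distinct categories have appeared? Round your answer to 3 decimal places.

With k distinct categories already seen, the next new one arrives after an expected 5/(5-k) tickets.
Sum over k = 0,...,1: E = 5/5 + 5/4 = 2.2500.

2.250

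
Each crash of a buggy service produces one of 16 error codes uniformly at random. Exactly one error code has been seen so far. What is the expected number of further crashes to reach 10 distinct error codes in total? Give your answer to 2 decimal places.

13.89

From k distinct to k+1 distinct takes on average 16/(16-k) crashes.
Sum over k = 1,...,9: E = 16/15 + 16/14 + 16/13 + ... + 16/8 + 16/7 = 13.892.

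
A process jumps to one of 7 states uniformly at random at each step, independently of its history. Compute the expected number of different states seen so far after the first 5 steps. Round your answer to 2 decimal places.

For each state, P(seen in 5 steps) = 1 - (6/7)^5 = 0.537.
By linearity of expectation, E[distinct seen] = 7·(1 - (6/7)^5) = 3.761.

3.76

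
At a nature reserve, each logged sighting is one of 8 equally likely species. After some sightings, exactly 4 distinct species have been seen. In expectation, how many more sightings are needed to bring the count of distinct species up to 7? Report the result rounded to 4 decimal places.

8.6667

The wait to go from k to k+1 distinct species is geometric with mean 8/(8-k).
Sum over k = 4,...,6: E = 8/4 + 8/3 + 8/2 = 8.66667.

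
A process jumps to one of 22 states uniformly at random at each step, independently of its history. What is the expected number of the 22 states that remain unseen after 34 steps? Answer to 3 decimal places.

For each state, P(unseen after 34) = (21/22)^34 = 0.2056.
By linearity of expectation, E[unseen] = 22·(21/22)^34 = 4.5238.

4.524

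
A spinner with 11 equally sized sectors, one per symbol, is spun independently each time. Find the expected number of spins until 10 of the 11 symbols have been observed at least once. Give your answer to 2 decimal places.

Going from k to k+1 distinct takes a geometric number of spins with mean 11/(11-k).
Sum over k = 0,...,9: E = 11/11 + 11/10 + 11/9 + ... + 11/3 + 11/2 = 22.219.

22.22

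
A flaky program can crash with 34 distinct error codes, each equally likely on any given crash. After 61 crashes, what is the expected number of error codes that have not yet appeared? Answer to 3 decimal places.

5.503

For each error code, P(unseen after 61) = (33/34)^61 = 0.1619.
By linearity of expectation, E[unseen] = 34·(33/34)^61 = 5.5032.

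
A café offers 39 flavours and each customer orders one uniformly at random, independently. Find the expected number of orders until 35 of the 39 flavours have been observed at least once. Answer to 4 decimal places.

Going from k to k+1 distinct takes a geometric number of orders with mean 39/(39-k).
Sum over k = 0,...,34: E = 39/39 + 39/38 + 39/37 + ... + 39/6 + 39/5 = 84.63818.

84.6382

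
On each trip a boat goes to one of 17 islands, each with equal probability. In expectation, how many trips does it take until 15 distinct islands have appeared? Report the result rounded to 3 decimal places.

32.972

With k distinct islands already seen, the next new one arrives after an expected 17/(17-k) trips.
Sum over k = 0,...,14: E = 17/17 + 17/16 + 17/15 + ... + 17/4 + 17/3 = 32.9724.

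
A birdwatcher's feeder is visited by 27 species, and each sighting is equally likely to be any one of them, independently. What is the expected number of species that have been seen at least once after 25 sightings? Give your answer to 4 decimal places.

16.4900

For each species, P(seen in 25 sightings) = 1 - (26/27)^25 = 0.61074.
By linearity of expectation, E[distinct seen] = 27·(1 - (26/27)^25) = 16.48998.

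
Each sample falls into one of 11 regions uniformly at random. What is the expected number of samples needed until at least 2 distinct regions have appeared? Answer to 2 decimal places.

With k distinct regions already seen, the next new one arrives after an expected 11/(11-k) samples.
Sum over k = 0,...,1: E = 11/11 + 11/10 = 2.100.

2.10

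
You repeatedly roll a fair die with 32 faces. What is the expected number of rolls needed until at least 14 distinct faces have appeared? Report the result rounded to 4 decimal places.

18.0284

With k distinct faces already seen, the next new one arrives after an expected 32/(32-k) rolls.
Sum over k = 0,...,13: E = 32/32 + 32/31 + 32/30 + ... + 32/20 + 32/19 = 18.02839.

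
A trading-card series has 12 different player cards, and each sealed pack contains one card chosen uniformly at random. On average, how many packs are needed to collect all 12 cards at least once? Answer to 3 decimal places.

After k distinct cards have appeared, the next pack gives a new one with probability (12-k)/12, so the expected wait for the (k+1)-th is 12/(12-k).
E[T] = 12/12 + 12/11 + 12/10 + ... + 12/2 + 12/1 = 12·H_{12}.
H_{12} = 3.1032, so E[T] = 37.2385.

37.239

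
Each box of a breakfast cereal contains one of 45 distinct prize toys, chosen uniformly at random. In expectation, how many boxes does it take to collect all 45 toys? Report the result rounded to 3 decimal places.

Split into phases: going from k distinct to k+1 distinct takes on average 45/(45-k) boxes.
E[T] = 45/45 + 45/44 + 45/43 + ... + 45/2 + 45/1 = 45·H_{45}.
H_{45} = 4.3949, so E[T] = 197.7727.

197.773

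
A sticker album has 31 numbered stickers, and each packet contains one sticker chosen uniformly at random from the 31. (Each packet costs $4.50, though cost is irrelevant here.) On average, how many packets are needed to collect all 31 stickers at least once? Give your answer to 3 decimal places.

124.845

Split into phases: going from k distinct to k+1 distinct takes on average 31/(31-k) packets.
E[T] = 31/31 + 31/30 + 31/29 + ... + 31/2 + 31/1 = 31·H_{31}.
H_{31} = 4.0272, so E[T] = 124.8446.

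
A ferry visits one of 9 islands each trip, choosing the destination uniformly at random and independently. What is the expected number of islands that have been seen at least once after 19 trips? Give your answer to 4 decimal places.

For each island, P(seen in 19 trips) = 1 - (8/9)^19 = 0.89332.
By linearity of expectation, E[distinct seen] = 9·(1 - (8/9)^19) = 8.03984.

8.0398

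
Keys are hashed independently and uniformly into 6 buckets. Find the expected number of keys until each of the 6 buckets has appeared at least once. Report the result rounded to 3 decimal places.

14.700

After k distinct buckets have appeared, the next key gives a new one with probability (6-k)/6, so the expected wait for the (k+1)-th is 6/(6-k).
E[T] = 6/6 + 6/5 + 6/4 + 6/3 + 6/2 + 6/1 = 6·H_{6}.
H_{6} = 2.4500, so E[T] = 14.7000.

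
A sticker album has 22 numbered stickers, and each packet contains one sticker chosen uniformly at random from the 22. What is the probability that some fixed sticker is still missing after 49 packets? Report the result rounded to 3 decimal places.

0.102

Each packet misses the fixed sticker with probability (22-1)/22 = 21/22, independently.
P(still missing after 49) = (21/22)^49 = 0.1023.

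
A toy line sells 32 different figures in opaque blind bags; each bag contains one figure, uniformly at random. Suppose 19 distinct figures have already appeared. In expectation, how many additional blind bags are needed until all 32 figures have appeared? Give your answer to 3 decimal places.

From k distinct to k+1 distinct takes on average 32/(32-k) blind bags.
Sum over k = 19,...,31: E = 32/13 + 32/12 + 32/11 + ... + 32/2 + 32/1 = 101.7643.

101.764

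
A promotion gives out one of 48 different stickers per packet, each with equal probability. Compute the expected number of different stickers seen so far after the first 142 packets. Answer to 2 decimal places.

For each sticker, P(seen in 142 packets) = 1 - (47/48)^142 = 0.950.
By linearity of expectation, E[distinct seen] = 48·(1 - (47/48)^142) = 45.585.

45.59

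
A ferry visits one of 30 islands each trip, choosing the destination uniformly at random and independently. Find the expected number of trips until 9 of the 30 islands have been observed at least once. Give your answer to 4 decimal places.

Going from k to k+1 distinct takes a geometric number of trips with mean 30/(30-k).
Sum over k = 0,...,8: E = 30/30 + 30/29 + 30/28 + ... + 30/23 + 30/22 = 10.48885.

10.4889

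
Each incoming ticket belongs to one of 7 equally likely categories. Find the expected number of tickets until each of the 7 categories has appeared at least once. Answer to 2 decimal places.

18.15

Split into phases: going from k distinct to k+1 distinct takes on average 7/(7-k) tickets.
E[T] = 7/7 + 7/6 + 7/5 + ... + 7/2 + 7/1 = 7·H_{7}.
H_{7} = 2.593, so E[T] = 18.150.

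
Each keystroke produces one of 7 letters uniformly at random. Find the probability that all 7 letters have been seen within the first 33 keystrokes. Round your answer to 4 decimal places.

By inclusion–exclusion over which letters are missing,
P(all seen) = Σ_{j=0}^{7} (-1)^j C(7,j)((7-j)/7)^33
= 1.00000 - 0.04324 + 0.00032 - 0.00000 + 0.00000 - 0.00000 + 0.00000 - 0.00000
= 0.95708.

0.9571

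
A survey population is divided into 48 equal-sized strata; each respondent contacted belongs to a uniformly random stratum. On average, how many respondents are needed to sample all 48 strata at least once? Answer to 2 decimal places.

The wait to go from k to k+1 distinct strata is geometric with mean 48/(48-k).
E[T] = 48/48 + 48/47 + 48/46 + ... + 48/2 + 48/1 = 48·H_{48}.
H_{48} = 4.459, so E[T] = 214.022.

214.02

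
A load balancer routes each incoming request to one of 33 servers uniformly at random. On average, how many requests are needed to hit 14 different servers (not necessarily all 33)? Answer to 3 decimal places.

Going from k to k+1 distinct takes a geometric number of requests with mean 33/(33-k).
Sum over k = 0,...,13: E = 33/33 + 33/32 + 33/31 + ... + 33/21 + 33/20 = 17.8549.

17.855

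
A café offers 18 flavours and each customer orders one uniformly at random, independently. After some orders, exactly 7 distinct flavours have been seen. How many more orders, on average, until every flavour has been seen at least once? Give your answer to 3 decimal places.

54.358

With k distinct flavours already seen, the next new one takes an expected 18/(18-k) orders.
Sum over k = 7,...,17: E = 18/11 + 18/10 + 18/9 + ... + 18/2 + 18/1 = 54.3578.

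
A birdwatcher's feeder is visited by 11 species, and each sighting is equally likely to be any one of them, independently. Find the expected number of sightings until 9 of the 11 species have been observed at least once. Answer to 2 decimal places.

16.72

Going from k to k+1 distinct takes a geometric number of sightings with mean 11/(11-k).
Sum over k = 0,...,8: E = 11/11 + 11/10 + 11/9 + ... + 11/4 + 11/3 = 16.719.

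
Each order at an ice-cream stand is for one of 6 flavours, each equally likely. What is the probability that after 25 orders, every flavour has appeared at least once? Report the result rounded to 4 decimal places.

By inclusion–exclusion over which flavours are missing,
P(all seen) = Σ_{j=0}^{6} (-1)^j C(6,j)((6-j)/6)^25
= 1.00000 - 0.06290 + 0.00059 - 0.00000 + 0.00000 - 0.00000 + 0.00000
= 0.93770.

0.9377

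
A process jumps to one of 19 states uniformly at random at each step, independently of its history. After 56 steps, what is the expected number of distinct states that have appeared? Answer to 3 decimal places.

For each state, P(seen in 56 steps) = 1 - (18/19)^56 = 0.9516.
By linearity of expectation, E[distinct seen] = 19·(1 - (18/19)^56) = 18.0799.

18.080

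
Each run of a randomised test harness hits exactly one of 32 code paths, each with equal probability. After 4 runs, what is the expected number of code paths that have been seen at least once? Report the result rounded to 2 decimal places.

3.82

For each code path, P(seen in 4 runs) = 1 - (31/32)^4 = 0.119.
By linearity of expectation, E[distinct seen] = 32·(1 - (31/32)^4) = 3.816.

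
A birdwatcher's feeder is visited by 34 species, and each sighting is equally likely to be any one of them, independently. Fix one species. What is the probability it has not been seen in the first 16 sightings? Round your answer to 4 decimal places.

Each sighting misses the fixed species with probability (34-1)/34 = 33/34, independently.
P(still missing after 16) = (33/34)^16 = 0.62024.

0.6202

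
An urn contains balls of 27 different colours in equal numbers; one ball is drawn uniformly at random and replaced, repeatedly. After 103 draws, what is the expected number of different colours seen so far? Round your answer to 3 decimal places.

26.446

For each colour, P(seen in 103 draws) = 1 - (26/27)^103 = 0.9795.
By linearity of expectation, E[distinct seen] = 27·(1 - (26/27)^103) = 26.4465.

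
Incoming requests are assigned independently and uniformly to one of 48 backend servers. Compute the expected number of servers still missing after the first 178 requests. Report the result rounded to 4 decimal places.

For each server, P(unseen after 178) = (47/48)^178 = 0.02358.
By linearity of expectation, E[unseen] = 48·(47/48)^178 = 1.13167.

1.1317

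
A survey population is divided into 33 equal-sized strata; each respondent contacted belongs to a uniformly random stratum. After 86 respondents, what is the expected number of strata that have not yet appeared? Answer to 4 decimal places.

For each stratum, P(unseen after 86) = (32/33)^86 = 0.07091.
By linearity of expectation, E[unseen] = 33·(32/33)^86 = 2.33999.

2.3400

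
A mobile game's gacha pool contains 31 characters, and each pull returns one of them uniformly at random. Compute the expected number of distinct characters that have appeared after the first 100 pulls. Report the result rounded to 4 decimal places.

For each character, P(seen in 100 pulls) = 1 - (30/31)^100 = 0.96233.
By linearity of expectation, E[distinct seen] = 31·(1 - (30/31)^100) = 29.83234.

29.8323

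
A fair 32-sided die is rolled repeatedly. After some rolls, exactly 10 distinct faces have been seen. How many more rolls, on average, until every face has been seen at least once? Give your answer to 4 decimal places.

From k distinct to k+1 distinct takes on average 32/(32-k) rolls.
Sum over k = 10,...,31: E = 32/22 + 32/21 + 32/20 + ... + 32/2 + 32/1 = 118.10602.

118.1060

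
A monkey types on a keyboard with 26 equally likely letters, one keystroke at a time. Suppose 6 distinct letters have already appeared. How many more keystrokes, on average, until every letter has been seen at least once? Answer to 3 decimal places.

The wait to go from k to k+1 distinct letters is geometric with mean 26/(26-k).
Sum over k = 6,...,25: E = 26/20 + 26/19 + 26/18 + ... + 26/2 + 26/1 = 93.5412.

93.541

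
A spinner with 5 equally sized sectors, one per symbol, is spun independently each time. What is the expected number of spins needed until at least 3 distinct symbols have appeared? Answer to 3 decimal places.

With k distinct symbols already seen, the next new one arrives after an expected 5/(5-k) spins.
Sum over k = 0,...,2: E = 5/5 + 5/4 + 5/3 = 3.9167.

3.917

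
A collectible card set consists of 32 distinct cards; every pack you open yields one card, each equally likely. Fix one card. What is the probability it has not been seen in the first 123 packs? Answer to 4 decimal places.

0.0201

On each pack the fixed card fails to appear with probability 31/32.
P(still missing after 123) = (31/32)^123 = 0.02014.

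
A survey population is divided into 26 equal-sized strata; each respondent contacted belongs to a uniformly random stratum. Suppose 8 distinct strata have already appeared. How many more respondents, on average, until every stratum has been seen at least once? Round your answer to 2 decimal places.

From k distinct to k+1 distinct takes on average 26/(26-k) respondents.
Sum over k = 8,...,25: E = 26/18 + 26/17 + 26/16 + ... + 26/2 + 26/1 = 90.873.

90.87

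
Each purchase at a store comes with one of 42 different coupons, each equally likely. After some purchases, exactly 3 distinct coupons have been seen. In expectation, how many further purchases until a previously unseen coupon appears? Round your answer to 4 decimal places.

1.0769

Each purchase yields a new coupon with probability (42-3)/42 = 39/42, so the wait is geometric with mean 42/39.
E = 42/39 = 1.07692.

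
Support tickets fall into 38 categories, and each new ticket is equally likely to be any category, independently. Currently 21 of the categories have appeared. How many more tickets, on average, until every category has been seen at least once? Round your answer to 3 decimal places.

From k distinct to k+1 distinct takes on average 38/(38-k) tickets.
Sum over k = 21,...,37: E = 38/17 + 38/16 + 38/15 + ... + 38/2 + 38/1 = 130.7030.

130.703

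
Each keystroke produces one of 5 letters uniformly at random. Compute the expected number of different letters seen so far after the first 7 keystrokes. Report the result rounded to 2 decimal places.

For each letter, P(seen in 7 keystrokes) = 1 - (4/5)^7 = 0.790.
By linearity of expectation, E[distinct seen] = 5·(1 - (4/5)^7) = 3.951.

3.95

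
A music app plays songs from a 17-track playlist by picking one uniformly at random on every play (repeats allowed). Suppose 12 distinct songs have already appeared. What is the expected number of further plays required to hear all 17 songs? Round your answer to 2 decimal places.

38.82

The wait to go from k to k+1 distinct songs is geometric with mean 17/(17-k).
Sum over k = 12,...,16: E = 17/5 + 17/4 + 17/3 + 17/2 + 17/1 = 38.817.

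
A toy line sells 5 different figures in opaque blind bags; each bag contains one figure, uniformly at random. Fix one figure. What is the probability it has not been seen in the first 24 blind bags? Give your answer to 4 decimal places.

Each blind bag misses the fixed figure with probability (5-1)/5 = 4/5, independently.
P(still missing after 24) = (4/5)^24 = 0.00472.

0.0047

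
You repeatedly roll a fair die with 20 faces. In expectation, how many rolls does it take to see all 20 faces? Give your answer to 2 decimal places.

71.95

After k distinct faces have appeared, the next roll gives a new one with probability (20-k)/20, so the expected wait for the (k+1)-th is 20/(20-k).
E[T] = 20/20 + 20/19 + 20/18 + ... + 20/2 + 20/1 = 20·H_{20}.
H_{20} = 3.598, so E[T] = 71.955.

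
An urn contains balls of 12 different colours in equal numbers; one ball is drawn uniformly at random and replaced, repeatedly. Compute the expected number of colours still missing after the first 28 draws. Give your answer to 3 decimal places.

1.050

For each colour, P(unseen after 28) = (11/12)^28 = 0.0875.
By linearity of expectation, E[unseen] = 12·(11/12)^28 = 1.0498.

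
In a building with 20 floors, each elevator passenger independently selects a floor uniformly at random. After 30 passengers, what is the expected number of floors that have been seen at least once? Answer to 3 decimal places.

15.707

For each floor, P(seen in 30 passengers) = 1 - (19/20)^30 = 0.7854.
By linearity of expectation, E[distinct seen] = 20·(1 - (19/20)^30) = 15.7072.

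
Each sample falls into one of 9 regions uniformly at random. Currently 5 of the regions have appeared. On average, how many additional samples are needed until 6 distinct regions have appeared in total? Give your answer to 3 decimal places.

2.250

The wait to go from k to k+1 distinct regions is geometric with mean 9/(9-k).
Only the k = 5 term is needed: E = 9/4 = 2.2500.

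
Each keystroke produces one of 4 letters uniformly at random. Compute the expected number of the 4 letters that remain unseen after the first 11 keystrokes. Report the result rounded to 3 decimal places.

For each letter, P(unseen after 11) = (3/4)^11 = 0.0422.
By linearity of expectation, E[unseen] = 4·(3/4)^11 = 0.1689.

0.169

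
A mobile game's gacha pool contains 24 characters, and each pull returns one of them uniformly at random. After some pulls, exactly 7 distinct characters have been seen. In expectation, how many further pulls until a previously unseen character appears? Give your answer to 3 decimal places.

1.412

The number of pulls until the next new character is geometric with success probability 17/24, so its mean is 24/17.
E = 24/17 = 1.4118.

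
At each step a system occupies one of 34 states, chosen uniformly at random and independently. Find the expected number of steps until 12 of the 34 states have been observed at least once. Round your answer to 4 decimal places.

Going from k to k+1 distinct takes a geometric number of steps with mean 34/(34-k).
Sum over k = 0,...,11: E = 34/34 + 34/33 + 34/32 + ... + 34/24 + 34/23 = 14.53149.

14.5315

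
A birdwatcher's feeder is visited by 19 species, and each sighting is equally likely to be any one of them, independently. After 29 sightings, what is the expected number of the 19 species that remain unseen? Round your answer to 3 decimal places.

3.961

For each species, P(unseen after 29) = (18/19)^29 = 0.2085.
By linearity of expectation, E[unseen] = 19·(18/19)^29 = 3.9610.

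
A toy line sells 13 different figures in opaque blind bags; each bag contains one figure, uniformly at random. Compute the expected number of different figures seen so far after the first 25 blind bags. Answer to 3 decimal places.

11.243

For each figure, P(seen in 25 blind bags) = 1 - (12/13)^25 = 0.8648.
By linearity of expectation, E[distinct seen] = 13·(1 - (12/13)^25) = 11.2425.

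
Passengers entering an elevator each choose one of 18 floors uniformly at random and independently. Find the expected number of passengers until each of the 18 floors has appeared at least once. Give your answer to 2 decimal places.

The wait to go from k to k+1 distinct floors is geometric with mean 18/(18-k).
E[T] = 18/18 + 18/17 + 18/16 + ... + 18/2 + 18/1 = 18·H_{18}.
H_{18} = 3.495, so E[T] = 62.912.

62.91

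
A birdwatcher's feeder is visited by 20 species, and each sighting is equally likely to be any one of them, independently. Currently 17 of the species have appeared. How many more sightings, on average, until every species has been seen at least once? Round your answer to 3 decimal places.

36.667

The wait to go from k to k+1 distinct species is geometric with mean 20/(20-k).
Sum over k = 17,...,19: E = 20/3 + 20/2 + 20/1 = 36.6667.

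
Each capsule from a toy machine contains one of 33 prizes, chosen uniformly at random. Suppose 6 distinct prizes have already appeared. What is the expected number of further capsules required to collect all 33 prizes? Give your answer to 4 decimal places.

128.4181

From k distinct to k+1 distinct takes on average 33/(33-k) capsules.
Sum over k = 6,...,32: E = 33/27 + 33/26 + 33/25 + ... + 33/2 + 33/1 = 128.41807.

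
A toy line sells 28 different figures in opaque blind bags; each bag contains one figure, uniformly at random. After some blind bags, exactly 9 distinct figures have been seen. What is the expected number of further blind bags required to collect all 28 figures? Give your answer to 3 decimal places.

With k distinct figures already seen, the next new one takes an expected 28/(28-k) blind bags.
Sum over k = 9,...,27: E = 28/19 + 28/18 + 28/17 + ... + 28/2 + 28/1 = 99.3367.

99.337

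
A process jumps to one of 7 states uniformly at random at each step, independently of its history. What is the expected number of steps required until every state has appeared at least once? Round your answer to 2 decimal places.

18.15

Split into phases: going from k distinct to k+1 distinct takes on average 7/(7-k) steps.
E[T] = 7/7 + 7/6 + 7/5 + ... + 7/2 + 7/1 = 7·H_{7}.
H_{7} = 2.593, so E[T] = 18.150.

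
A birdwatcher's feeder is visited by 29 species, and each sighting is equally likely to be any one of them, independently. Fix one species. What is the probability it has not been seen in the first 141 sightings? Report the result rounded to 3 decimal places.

On each sighting the fixed species fails to appear with probability 28/29.
P(still missing after 141) = (28/29)^141 = 0.0071.

0.007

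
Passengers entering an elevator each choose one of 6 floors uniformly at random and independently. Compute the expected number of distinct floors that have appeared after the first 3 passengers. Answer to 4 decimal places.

2.5278

For each floor, P(seen in 3 passengers) = 1 - (5/6)^3 = 0.42130.
By linearity of expectation, E[distinct seen] = 6·(1 - (5/6)^3) = 2.52778.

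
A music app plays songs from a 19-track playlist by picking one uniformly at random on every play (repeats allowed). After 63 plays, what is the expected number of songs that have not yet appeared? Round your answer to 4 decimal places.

For each song, P(unseen after 63) = (18/19)^63 = 0.03317.
By linearity of expectation, E[unseen] = 19·(18/19)^63 = 0.63015.

0.6302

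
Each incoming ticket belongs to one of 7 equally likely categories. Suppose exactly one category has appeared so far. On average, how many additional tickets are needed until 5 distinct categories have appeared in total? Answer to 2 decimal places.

With k distinct categories already seen, the next new one takes an expected 7/(7-k) tickets.
Sum over k = 1,...,4: E = 7/6 + 7/5 + 7/4 + 7/3 = 6.650.

6.65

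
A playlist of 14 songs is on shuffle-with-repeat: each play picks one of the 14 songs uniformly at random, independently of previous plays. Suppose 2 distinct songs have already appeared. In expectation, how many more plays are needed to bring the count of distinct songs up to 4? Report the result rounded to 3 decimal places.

2.439

With k distinct songs already seen, the next new one takes an expected 14/(14-k) plays.
Sum over k = 2,...,3: E = 14/12 + 14/11 = 2.4394.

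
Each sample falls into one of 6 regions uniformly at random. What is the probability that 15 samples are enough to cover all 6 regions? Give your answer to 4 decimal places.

0.6442

By inclusion–exclusion over which regions are missing,
P(all seen) = Σ_{j=0}^{6} (-1)^j C(6,j)((6-j)/6)^15
= 1.00000 - 0.38943 + 0.03425 - 0.00061 + 0.00000 - 0.00000 + 0.00000
= 0.64421.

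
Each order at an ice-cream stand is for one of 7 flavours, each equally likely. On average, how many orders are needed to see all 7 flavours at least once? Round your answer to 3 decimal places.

18.150

After k distinct flavours have appeared, the next order gives a new one with probability (7-k)/7, so the expected wait for the (k+1)-th is 7/(7-k).
E[T] = 7/7 + 7/6 + 7/5 + ... + 7/2 + 7/1 = 7·H_{7}.
H_{7} = 2.5929, so E[T] = 18.1500.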